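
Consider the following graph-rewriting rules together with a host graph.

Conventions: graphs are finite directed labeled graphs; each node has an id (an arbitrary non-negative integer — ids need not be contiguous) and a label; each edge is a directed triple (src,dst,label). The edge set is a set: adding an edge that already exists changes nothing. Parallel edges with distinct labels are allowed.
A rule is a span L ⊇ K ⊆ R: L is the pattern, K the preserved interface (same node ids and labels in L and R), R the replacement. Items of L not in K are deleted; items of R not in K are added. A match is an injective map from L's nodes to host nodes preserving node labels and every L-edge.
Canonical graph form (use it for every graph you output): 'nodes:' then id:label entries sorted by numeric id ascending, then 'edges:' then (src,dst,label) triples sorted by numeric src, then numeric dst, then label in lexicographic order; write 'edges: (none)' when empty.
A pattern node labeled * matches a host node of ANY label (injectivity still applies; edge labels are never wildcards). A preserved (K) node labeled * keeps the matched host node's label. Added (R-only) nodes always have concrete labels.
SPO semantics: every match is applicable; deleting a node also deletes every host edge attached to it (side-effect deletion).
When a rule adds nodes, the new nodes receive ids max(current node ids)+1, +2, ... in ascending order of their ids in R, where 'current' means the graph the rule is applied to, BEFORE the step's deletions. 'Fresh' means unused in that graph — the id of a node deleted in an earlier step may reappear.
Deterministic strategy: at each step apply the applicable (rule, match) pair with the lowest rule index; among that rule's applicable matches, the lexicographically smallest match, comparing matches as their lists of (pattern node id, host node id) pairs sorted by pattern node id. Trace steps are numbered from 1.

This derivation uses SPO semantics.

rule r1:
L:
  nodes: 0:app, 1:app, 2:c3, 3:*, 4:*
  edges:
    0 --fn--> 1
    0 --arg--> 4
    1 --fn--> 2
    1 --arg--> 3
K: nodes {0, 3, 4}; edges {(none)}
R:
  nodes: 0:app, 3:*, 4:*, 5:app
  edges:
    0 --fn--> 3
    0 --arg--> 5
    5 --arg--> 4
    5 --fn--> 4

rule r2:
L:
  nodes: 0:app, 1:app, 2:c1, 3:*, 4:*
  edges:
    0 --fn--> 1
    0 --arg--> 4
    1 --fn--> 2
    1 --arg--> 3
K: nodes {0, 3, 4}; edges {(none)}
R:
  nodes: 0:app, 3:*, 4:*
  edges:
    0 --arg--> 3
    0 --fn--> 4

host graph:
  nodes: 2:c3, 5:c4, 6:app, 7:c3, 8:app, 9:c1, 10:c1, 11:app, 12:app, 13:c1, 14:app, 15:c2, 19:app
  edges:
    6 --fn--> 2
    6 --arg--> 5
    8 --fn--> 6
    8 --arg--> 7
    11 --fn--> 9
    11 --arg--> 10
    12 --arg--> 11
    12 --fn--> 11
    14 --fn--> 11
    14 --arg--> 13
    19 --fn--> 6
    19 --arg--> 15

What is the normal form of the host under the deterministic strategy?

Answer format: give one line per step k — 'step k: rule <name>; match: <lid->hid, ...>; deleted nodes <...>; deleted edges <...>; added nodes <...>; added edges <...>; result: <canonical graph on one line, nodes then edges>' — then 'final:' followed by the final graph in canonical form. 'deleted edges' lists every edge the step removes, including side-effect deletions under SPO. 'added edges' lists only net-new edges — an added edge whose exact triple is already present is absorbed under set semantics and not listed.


step 1: rule r1; match: 0->8, 1->6, 2->2, 3->5, 4->7; deleted nodes 2, 6; deleted edges (6,2,fn); (6,5,arg); (8,6,fn); (8,7,arg); (19,6,fn); added nodes 20; added edges (8,5,fn); (8,20,arg); (20,7,arg); (20,7,fn); result: nodes: 5:c4, 7:c3, 8:app, 9:c1, 10:c1, 11:app, 12:app, 13:c1, 14:app, 15:c2, 19:app, 20:app edges: (8,5,fn); (8,20,arg); (11,9,fn); (11,10,arg); (12,11,arg); (12,11,fn); (14,11,fn); (14,13,arg); (19,15,arg); (20,7,arg); (20,7,fn)
step 2: rule r2; match: 0->14, 1->11, 2->9, 3->10, 4->13; deleted nodes 9, 11; deleted edges (11,9,fn); (11,10,arg); (12,11,arg); (12,11,fn); (14,11,fn); (14,13,arg); added nodes (none); added edges (14,10,arg); (14,13,fn); result: nodes: 5:c4, 7:c3, 8:app, 10:c1, 12:app, 13:c1, 14:app, 15:c2, 19:app, 20:app edges: (8,5,fn); (8,20,arg); (14,10,arg); (14,13,fn); (19,15,arg); (20,7,arg); (20,7,fn)
final:
nodes: 5:c4, 7:c3, 8:app, 10:c1, 12:app, 13:c1, 14:app, 15:c2, 19:app, 20:app
edges: (8,5,fn); (8,20,arg); (14,10,arg); (14,13,fn); (19,15,arg); (20,7,arg); (20,7,fn)


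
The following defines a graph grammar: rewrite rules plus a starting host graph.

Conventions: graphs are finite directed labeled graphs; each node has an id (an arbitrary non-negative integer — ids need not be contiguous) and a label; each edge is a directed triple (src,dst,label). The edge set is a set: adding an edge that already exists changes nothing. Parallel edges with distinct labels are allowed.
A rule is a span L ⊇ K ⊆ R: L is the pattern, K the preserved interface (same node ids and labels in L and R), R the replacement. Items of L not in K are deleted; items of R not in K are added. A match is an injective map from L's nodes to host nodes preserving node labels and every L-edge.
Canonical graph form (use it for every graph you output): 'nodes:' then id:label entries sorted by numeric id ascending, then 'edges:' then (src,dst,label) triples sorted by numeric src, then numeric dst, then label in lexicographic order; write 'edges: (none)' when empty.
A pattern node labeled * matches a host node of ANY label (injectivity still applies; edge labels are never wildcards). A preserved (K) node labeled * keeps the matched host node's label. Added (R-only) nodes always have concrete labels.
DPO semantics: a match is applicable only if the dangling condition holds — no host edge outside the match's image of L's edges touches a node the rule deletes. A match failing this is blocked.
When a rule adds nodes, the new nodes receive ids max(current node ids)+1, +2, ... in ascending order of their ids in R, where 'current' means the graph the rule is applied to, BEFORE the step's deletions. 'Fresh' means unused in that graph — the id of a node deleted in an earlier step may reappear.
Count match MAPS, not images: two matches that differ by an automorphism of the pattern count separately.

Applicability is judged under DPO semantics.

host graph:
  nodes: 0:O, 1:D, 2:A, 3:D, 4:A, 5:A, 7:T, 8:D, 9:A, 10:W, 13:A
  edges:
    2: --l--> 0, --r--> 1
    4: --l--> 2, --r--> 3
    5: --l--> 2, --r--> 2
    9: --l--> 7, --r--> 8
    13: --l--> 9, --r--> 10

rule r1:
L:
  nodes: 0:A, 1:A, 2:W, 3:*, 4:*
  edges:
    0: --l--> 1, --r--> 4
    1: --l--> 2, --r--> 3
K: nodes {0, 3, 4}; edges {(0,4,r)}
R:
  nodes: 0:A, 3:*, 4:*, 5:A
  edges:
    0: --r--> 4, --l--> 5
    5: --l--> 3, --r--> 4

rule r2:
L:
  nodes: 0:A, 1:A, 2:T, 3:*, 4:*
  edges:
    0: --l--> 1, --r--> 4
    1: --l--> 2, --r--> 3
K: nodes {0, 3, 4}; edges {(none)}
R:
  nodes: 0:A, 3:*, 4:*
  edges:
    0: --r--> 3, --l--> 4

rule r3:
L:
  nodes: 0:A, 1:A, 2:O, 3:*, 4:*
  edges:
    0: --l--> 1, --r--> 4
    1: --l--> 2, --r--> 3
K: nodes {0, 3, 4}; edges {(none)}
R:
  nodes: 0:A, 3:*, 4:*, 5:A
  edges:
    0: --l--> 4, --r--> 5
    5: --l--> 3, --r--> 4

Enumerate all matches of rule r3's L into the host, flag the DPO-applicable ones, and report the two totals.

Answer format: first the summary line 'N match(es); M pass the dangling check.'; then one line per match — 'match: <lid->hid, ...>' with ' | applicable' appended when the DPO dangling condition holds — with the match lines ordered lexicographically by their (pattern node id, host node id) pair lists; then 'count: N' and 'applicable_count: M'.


1 match(es); 0 pass the dangling check.
match: 0->4, 1->2, 2->0, 3->1, 4->3
count: 1
applicable_count: 0


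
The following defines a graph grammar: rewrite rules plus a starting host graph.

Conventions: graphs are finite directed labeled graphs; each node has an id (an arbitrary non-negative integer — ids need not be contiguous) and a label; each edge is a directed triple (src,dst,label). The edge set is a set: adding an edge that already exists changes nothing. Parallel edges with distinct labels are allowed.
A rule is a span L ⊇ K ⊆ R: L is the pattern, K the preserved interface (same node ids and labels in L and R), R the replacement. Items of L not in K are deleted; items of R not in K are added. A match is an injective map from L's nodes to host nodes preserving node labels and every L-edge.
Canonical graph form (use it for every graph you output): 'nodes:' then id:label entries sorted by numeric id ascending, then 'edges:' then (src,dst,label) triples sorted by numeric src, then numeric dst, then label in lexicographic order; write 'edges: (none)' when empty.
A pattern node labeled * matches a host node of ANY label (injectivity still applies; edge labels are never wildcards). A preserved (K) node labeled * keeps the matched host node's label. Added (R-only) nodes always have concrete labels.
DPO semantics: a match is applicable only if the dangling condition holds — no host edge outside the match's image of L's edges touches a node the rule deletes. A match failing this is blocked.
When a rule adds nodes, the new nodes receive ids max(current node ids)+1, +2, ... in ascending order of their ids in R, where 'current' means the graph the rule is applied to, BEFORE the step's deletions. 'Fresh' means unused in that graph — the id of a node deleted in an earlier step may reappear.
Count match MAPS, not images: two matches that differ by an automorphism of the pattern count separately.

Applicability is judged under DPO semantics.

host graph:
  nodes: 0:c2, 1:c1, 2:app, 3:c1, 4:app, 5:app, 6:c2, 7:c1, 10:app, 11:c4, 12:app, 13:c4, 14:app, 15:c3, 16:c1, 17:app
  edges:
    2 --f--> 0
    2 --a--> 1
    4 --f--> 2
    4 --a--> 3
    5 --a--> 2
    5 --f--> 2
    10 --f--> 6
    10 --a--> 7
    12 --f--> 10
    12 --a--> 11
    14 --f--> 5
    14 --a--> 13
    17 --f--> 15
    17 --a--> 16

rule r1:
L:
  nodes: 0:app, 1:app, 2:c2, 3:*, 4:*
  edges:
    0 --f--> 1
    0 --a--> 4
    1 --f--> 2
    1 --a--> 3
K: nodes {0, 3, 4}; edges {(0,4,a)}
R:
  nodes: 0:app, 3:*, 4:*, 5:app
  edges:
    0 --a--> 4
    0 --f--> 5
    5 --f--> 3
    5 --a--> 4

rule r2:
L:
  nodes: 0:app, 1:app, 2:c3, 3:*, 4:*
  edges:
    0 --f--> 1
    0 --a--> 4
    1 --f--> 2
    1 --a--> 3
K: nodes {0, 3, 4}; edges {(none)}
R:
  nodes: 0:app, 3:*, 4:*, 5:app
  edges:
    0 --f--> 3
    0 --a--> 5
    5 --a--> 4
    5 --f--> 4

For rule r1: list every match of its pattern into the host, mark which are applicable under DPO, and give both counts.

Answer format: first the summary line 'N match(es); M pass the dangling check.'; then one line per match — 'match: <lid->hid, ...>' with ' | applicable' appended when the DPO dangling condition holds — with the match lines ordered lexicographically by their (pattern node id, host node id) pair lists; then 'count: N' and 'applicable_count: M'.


2 match(es); 1 pass the dangling check.
match: 0->4, 1->2, 2->0, 3->1, 4->3
match: 0->12, 1->10, 2->6, 3->7, 4->11 | applicable
count: 2
applicable_count: 1


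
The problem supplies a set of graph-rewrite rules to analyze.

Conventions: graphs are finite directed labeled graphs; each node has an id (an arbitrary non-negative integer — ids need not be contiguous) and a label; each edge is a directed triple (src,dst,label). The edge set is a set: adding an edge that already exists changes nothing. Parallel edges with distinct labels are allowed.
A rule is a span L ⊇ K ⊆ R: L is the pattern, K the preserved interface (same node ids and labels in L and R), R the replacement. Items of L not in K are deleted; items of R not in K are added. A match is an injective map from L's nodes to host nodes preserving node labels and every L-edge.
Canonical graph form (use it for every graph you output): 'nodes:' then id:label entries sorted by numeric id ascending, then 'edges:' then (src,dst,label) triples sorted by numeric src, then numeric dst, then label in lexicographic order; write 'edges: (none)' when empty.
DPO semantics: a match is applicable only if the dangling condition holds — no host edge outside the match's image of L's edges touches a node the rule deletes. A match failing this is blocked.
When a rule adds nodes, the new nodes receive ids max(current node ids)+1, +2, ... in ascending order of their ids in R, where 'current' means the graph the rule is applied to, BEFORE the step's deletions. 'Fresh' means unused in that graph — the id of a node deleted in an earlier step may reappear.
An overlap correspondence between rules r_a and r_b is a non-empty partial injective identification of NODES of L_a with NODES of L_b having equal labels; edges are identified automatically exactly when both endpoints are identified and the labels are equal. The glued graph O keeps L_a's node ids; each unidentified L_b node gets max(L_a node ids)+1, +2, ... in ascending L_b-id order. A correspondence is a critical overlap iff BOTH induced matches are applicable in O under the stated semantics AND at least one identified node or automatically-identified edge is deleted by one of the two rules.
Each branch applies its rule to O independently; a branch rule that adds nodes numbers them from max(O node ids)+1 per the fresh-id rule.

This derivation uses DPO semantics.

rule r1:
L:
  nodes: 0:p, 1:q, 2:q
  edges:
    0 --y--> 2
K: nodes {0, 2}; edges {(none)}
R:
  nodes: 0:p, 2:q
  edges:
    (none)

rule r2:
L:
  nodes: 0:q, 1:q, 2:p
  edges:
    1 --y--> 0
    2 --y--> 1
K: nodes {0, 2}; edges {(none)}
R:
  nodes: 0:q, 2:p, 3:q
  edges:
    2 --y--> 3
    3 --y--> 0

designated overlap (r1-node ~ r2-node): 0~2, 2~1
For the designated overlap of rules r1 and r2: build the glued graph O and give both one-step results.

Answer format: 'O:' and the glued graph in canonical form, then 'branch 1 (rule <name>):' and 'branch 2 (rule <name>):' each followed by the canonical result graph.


O:
nodes: 0:p, 1:q, 2:q, 3:q
edges: (0,2,y); (2,3,y)
branch 1 (rule r1):
nodes: 0:p, 2:q, 3:q
edges: (2,3,y)
branch 2 (rule r2):
nodes: 0:p, 1:q, 3:q, 4:q
edges: (0,4,y); (4,3,y)


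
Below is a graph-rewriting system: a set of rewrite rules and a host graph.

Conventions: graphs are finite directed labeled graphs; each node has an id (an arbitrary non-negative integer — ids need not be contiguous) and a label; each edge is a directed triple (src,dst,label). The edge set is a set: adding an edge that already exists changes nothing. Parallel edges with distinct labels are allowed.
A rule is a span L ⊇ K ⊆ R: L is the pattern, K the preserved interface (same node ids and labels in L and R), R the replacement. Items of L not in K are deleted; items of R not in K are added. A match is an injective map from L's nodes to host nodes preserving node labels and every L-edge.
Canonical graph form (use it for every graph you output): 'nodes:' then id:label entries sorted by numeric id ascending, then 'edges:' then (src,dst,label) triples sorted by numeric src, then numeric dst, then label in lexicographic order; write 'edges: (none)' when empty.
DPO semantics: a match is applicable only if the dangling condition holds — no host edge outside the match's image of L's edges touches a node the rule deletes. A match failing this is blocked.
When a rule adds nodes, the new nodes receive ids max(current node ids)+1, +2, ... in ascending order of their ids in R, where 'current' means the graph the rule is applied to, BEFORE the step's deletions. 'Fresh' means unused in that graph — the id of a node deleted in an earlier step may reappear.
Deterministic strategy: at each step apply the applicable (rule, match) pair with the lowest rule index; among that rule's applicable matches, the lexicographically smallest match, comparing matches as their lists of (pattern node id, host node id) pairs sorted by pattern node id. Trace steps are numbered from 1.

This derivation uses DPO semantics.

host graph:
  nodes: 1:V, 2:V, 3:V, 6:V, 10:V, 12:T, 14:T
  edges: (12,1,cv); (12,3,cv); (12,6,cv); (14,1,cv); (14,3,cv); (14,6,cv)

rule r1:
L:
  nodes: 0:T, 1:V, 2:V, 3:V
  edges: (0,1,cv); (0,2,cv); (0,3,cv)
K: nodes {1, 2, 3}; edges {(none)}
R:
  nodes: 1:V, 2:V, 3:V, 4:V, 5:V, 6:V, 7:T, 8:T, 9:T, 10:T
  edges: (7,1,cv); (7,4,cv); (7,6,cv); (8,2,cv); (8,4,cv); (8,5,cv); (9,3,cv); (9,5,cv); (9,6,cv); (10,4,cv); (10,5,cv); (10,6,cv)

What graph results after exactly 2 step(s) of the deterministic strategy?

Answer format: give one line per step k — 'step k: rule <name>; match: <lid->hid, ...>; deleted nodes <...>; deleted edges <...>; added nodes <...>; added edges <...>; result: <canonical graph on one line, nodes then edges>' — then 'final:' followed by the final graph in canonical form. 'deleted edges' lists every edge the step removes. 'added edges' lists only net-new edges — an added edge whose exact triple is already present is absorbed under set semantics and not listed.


step 1: rule r1; match: 0->12, 1->1, 2->3, 3->6; deleted nodes 12; deleted edges (12,1,cv); (12,3,cv); (12,6,cv); added nodes 15, 16, 17, 18, 19, 20, 21; added edges (18,1,cv); (18,15,cv); (18,17,cv); (19,3,cv); (19,15,cv); (19,16,cv); (20,6,cv); (20,16,cv); (20,17,cv); (21,15,cv); (21,16,cv); (21,17,cv); result: nodes: 1:V, 2:V, 3:V, 6:V, 10:V, 14:T, 15:V, 16:V, 17:V, 18:T, 19:T, 20:T, 21:T edges: (14,1,cv); (14,3,cv); (14,6,cv); (18,1,cv); (18,15,cv); (18,17,cv); (19,3,cv); (19,15,cv); (19,16,cv); (20,6,cv); (20,16,cv); (20,17,cv); (21,15,cv); (21,16,cv); (21,17,cv)
step 2: rule r1; match: 0->14, 1->1, 2->3, 3->6; deleted nodes 14; deleted edges (14,1,cv); (14,3,cv); (14,6,cv); added nodes 22, 23, 24, 25, 26, 27, 28; added edges (25,1,cv); (25,22,cv); (25,24,cv); (26,3,cv); (26,22,cv); (26,23,cv); (27,6,cv); (27,23,cv); (27,24,cv); (28,22,cv); (28,23,cv); (28,24,cv); result: nodes: 1:V, 2:V, 3:V, 6:V, 10:V, 15:V, 16:V, 17:V, 18:T, 19:T, 20:T, 21:T, 22:V, 23:V, 24:V, 25:T, 26:T, 27:T, 28:T edges: (18,1,cv); (18,15,cv); (18,17,cv); (19,3,cv); (19,15,cv); (19,16,cv); (20,6,cv); (20,16,cv); (20,17,cv); (21,15,cv); (21,16,cv); (21,17,cv); (25,1,cv); (25,22,cv); (25,24,cv); (26,3,cv); (26,22,cv); (26,23,cv); (27,6,cv); (27,23,cv); (27,24,cv); (28,22,cv); (28,23,cv); (28,24,cv)
final:
nodes: 1:V, 2:V, 3:V, 6:V, 10:V, 15:V, 16:V, 17:V, 18:T, 19:T, 20:T, 21:T, 22:V, 23:V, 24:V, 25:T, 26:T, 27:T, 28:T
edges: (18,1,cv); (18,15,cv); (18,17,cv); (19,3,cv); (19,15,cv); (19,16,cv); (20,6,cv); (20,16,cv); (20,17,cv); (21,15,cv); (21,16,cv); (21,17,cv); (25,1,cv); (25,22,cv); (25,24,cv); (26,3,cv); (26,22,cv); (26,23,cv); (27,6,cv); (27,23,cv); (27,24,cv); (28,22,cv); (28,23,cv); (28,24,cv)


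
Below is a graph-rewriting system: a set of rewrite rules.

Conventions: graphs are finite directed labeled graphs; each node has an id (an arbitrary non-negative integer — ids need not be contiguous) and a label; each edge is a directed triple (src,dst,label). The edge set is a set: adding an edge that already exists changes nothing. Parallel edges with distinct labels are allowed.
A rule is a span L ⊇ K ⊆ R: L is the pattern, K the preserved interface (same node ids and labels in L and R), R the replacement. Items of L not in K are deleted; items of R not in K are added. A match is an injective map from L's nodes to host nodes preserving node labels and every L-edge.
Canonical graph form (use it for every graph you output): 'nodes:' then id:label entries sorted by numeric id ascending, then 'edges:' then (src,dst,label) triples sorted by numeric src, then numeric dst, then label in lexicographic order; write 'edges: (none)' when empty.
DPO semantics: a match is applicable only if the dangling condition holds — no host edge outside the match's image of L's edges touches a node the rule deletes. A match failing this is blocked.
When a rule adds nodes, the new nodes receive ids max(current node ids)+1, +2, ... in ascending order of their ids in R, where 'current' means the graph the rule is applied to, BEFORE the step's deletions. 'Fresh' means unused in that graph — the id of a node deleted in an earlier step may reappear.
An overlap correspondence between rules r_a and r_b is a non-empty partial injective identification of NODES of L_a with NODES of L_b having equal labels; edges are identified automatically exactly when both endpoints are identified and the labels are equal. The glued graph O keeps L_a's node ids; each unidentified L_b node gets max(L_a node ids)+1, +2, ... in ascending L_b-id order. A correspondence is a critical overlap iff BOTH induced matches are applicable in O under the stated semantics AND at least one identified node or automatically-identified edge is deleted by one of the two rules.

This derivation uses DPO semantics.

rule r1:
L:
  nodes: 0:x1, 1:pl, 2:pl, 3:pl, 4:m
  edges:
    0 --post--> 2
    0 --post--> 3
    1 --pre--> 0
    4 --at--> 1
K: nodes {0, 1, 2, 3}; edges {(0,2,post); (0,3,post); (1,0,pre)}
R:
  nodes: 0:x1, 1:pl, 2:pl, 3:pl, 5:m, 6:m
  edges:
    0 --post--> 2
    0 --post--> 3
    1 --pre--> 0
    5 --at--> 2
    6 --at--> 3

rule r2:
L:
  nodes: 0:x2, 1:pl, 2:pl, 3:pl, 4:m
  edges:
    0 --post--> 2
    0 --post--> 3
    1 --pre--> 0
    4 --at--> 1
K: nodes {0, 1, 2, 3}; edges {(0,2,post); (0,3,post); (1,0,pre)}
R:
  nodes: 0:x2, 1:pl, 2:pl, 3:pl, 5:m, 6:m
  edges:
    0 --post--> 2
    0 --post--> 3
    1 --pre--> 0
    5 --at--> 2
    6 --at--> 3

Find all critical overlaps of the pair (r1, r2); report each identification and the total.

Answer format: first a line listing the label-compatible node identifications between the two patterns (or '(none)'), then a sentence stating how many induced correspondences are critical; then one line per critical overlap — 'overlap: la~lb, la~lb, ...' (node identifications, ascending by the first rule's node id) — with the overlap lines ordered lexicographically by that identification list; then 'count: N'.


label-compatible node identifications between L(r1) and L(r2): 1~1, 1~2, 1~3, 2~1, 2~2, 2~3, 3~1, 3~2, 3~3, 4~4
7 of the induced correspondences are critical overlaps of r1 and r2.
overlap: 1~1, 2~2, 3~3, 4~4
overlap: 1~1, 2~2, 4~4
overlap: 1~1, 2~3, 3~2, 4~4
overlap: 1~1, 2~3, 4~4
overlap: 1~1, 3~2, 4~4
overlap: 1~1, 3~3, 4~4
overlap: 1~1, 4~4
count: 7


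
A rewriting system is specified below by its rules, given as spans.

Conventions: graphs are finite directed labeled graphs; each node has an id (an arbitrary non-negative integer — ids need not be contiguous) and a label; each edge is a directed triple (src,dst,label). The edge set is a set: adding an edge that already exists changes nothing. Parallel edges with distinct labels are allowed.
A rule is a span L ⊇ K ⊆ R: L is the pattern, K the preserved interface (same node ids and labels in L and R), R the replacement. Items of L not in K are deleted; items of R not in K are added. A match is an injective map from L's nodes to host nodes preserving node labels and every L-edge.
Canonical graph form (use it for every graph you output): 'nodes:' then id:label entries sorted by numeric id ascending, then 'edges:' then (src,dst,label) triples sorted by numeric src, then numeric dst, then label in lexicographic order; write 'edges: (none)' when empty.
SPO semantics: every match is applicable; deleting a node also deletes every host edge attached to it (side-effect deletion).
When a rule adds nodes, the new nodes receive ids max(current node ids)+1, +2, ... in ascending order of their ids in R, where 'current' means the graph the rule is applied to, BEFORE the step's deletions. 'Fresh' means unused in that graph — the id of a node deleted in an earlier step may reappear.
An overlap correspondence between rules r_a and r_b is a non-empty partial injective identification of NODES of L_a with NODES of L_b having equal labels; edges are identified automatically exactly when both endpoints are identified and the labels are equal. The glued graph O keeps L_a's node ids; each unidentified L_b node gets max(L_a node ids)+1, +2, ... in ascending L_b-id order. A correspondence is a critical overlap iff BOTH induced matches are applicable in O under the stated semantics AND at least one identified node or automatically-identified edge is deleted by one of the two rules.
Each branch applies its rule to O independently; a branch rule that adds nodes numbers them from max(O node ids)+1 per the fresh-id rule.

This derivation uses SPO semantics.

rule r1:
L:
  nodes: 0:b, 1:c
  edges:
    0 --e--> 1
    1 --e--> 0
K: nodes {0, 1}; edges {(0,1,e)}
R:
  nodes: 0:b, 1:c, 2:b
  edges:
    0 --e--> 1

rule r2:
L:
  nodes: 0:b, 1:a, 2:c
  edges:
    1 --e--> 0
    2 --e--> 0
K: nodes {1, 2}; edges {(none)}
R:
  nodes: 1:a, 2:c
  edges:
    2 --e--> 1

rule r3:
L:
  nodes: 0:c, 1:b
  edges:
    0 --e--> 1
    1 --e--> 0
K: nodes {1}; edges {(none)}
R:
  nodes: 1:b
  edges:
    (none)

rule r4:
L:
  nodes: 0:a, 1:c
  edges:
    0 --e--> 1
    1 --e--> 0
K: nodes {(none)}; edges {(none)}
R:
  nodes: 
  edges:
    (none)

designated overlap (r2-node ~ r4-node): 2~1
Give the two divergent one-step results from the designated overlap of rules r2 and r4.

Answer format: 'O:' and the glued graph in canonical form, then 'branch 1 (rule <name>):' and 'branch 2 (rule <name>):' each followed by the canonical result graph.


O:
nodes: 0:b, 1:a, 2:c, 3:a
edges: (1,0,e); (2,0,e); (2,3,e); (3,2,e)
branch 1 (rule r2):
nodes: 1:a, 2:c, 3:a
edges: (2,1,e); (2,3,e); (3,2,e)
branch 2 (rule r4):
nodes: 0:b, 1:a
edges: (1,0,e)


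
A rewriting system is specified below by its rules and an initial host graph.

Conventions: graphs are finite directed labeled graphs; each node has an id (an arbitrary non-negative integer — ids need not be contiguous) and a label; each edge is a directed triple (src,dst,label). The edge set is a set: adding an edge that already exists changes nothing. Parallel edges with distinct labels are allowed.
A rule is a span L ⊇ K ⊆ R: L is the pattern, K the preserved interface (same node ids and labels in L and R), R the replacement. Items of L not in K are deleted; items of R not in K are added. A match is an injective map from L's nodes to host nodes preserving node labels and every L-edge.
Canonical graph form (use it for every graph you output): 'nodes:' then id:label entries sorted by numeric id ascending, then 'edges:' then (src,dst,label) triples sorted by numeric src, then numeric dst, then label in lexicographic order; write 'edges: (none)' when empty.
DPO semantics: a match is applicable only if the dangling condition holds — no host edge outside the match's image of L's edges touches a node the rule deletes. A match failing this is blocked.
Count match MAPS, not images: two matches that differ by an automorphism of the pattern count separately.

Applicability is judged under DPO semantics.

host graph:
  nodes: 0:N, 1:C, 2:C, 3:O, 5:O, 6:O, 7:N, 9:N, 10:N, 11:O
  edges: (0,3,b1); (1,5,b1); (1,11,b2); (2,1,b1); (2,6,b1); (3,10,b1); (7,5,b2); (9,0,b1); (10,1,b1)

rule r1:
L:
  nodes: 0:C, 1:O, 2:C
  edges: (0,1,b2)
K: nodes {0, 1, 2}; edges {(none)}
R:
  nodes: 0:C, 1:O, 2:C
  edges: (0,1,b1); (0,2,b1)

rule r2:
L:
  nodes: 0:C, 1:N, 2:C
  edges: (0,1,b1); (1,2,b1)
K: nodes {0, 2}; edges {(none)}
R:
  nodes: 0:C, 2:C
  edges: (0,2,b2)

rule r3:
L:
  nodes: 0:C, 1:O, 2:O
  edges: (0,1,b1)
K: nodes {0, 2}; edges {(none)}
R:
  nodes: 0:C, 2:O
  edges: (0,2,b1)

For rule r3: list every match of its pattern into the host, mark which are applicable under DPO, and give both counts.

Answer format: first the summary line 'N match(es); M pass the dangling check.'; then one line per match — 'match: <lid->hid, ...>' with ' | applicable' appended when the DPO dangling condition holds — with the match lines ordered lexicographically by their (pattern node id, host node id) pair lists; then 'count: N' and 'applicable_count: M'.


6 match(es); 3 pass the dangling check.
match: 0->1, 1->5, 2->3
match: 0->1, 1->5, 2->6
match: 0->1, 1->5, 2->11
match: 0->2, 1->6, 2->3 | applicable
match: 0->2, 1->6, 2->5 | applicable
match: 0->2, 1->6, 2->11 | applicable
count: 6
applicable_count: 3


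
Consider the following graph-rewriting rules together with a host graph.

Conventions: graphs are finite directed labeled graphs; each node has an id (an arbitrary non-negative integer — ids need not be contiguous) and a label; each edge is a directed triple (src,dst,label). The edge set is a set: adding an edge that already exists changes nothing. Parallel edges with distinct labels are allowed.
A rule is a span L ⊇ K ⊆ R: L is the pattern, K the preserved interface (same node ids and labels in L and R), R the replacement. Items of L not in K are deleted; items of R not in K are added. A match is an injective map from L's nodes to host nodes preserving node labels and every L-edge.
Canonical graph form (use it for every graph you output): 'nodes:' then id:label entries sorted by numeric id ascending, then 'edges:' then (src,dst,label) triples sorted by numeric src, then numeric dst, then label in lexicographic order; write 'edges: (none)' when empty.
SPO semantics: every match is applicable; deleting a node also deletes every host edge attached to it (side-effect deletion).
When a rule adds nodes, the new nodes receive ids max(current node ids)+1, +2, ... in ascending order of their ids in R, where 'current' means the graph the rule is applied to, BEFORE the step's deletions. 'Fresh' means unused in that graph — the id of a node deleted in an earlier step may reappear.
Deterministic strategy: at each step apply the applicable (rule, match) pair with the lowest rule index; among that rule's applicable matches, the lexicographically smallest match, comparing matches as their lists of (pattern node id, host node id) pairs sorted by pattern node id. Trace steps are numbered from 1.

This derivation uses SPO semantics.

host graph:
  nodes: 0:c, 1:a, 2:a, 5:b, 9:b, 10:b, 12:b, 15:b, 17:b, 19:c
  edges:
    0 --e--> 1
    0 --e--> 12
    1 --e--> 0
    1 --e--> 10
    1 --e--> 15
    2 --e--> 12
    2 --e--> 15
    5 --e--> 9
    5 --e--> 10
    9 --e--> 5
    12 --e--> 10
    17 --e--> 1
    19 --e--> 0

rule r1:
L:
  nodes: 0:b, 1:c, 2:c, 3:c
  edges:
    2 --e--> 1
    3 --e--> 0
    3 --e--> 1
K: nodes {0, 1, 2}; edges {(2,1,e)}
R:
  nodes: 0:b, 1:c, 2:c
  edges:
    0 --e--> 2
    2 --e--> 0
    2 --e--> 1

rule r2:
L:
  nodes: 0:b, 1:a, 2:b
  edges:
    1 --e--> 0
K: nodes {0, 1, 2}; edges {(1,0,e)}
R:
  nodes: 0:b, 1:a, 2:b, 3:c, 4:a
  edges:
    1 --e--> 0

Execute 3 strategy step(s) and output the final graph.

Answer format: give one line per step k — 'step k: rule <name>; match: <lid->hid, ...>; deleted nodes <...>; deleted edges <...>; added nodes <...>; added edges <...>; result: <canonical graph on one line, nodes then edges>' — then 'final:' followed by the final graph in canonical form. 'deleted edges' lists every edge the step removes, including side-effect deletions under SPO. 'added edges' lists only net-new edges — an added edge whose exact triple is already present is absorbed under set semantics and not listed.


step 1: rule r2; match: 0->10, 1->1, 2->5; deleted nodes (none); deleted edges (none); added nodes 20, 21; added edges (none); result: nodes: 0:c, 1:a, 2:a, 5:b, 9:b, 10:b, 12:b, 15:b, 17:b, 19:c, 20:c, 21:a edges: (0,1,e); (0,12,e); (1,0,e); (1,10,e); (1,15,e); (2,12,e); (2,15,e); (5,9,e); (5,10,e); (9,5,e); (12,10,e); (17,1,e); (19,0,e)
step 2: rule r2; match: 0->10, 1->1, 2->5; deleted nodes (none); deleted edges (none); added nodes 22, 23; added edges (none); result: nodes: 0:c, 1:a, 2:a, 5:b, 9:b, 10:b, 12:b, 15:b, 17:b, 19:c, 20:c, 21:a, 22:c, 23:a edges: (0,1,e); (0,12,e); (1,0,e); (1,10,e); (1,15,e); (2,12,e); (2,15,e); (5,9,e); (5,10,e); (9,5,e); (12,10,e); (17,1,e); (19,0,e)
step 3: rule r2; match: 0->10, 1->1, 2->5; deleted nodes (none); deleted edges (none); added nodes 24, 25; added edges (none); result: nodes: 0:c, 1:a, 2:a, 5:b, 9:b, 10:b, 12:b, 15:b, 17:b, 19:c, 20:c, 21:a, 22:c, 23:a, 24:c, 25:a edges: (0,1,e); (0,12,e); (1,0,e); (1,10,e); (1,15,e); (2,12,e); (2,15,e); (5,9,e); (5,10,e); (9,5,e); (12,10,e); (17,1,e); (19,0,e)
final:
nodes: 0:c, 1:a, 2:a, 5:b, 9:b, 10:b, 12:b, 15:b, 17:b, 19:c, 20:c, 21:a, 22:c, 23:a, 24:c, 25:a
edges: (0,1,e); (0,12,e); (1,0,e); (1,10,e); (1,15,e); (2,12,e); (2,15,e); (5,9,e); (5,10,e); (9,5,e); (12,10,e); (17,1,e); (19,0,e)


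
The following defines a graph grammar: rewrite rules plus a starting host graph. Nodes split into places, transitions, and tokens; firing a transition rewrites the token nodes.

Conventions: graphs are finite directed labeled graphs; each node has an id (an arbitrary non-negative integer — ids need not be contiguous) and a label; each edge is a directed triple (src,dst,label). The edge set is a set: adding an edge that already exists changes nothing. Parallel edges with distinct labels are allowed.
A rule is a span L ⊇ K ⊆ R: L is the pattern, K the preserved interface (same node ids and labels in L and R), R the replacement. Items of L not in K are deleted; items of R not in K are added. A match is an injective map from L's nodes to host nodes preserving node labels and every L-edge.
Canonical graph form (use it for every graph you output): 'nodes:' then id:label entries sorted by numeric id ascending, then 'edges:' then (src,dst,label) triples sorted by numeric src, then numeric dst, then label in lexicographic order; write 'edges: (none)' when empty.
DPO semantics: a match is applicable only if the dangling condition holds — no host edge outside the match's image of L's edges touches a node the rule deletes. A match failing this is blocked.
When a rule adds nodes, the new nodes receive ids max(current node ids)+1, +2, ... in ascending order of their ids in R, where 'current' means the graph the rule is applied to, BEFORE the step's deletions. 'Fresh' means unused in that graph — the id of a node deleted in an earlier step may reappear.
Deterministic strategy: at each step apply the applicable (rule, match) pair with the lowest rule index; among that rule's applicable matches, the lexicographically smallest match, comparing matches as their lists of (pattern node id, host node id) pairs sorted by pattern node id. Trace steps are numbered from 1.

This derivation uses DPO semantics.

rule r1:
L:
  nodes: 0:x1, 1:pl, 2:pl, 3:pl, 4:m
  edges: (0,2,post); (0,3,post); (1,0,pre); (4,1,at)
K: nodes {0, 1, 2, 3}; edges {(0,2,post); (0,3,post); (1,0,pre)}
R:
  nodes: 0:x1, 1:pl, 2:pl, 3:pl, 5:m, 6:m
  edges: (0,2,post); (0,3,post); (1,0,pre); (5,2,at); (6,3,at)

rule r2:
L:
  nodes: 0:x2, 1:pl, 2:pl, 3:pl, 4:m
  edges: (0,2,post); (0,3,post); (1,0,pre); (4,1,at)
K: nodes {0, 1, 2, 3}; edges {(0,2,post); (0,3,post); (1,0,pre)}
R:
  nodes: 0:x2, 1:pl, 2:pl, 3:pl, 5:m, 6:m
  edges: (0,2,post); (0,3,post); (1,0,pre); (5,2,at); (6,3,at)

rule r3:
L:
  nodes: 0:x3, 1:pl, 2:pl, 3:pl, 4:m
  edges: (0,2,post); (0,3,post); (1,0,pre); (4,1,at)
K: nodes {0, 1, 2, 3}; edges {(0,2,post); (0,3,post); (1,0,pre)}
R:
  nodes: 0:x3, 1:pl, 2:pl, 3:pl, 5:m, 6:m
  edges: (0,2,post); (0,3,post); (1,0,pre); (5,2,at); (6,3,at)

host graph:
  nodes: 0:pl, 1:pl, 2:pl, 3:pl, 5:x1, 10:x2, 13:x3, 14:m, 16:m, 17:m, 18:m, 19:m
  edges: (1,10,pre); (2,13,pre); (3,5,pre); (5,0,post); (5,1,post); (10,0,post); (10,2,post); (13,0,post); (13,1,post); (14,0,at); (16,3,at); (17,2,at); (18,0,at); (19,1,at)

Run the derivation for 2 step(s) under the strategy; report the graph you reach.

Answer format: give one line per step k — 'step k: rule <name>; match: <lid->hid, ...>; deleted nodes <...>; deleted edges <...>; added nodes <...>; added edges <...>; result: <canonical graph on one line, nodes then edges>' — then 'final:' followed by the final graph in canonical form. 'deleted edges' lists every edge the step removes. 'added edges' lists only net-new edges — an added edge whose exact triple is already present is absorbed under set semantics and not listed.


step 1: rule r1; match: 0->5, 1->3, 2->0, 3->1, 4->16; deleted nodes 16; deleted edges (16,3,at); added nodes 20, 21; added edges (20,0,at); (21,1,at); result: nodes: 0:pl, 1:pl, 2:pl, 3:pl, 5:x1, 10:x2, 13:x3, 14:m, 17:m, 18:m, 19:m, 20:m, 21:m edges: (1,10,pre); (2,13,pre); (3,5,pre); (5,0,post); (5,1,post); (10,0,post); (10,2,post); (13,0,post); (13,1,post); (14,0,at); (17,2,at); (18,0,at); (19,1,at); (20,0,at); (21,1,at)
step 2: rule r2; match: 0->10, 1->1, 2->0, 3->2, 4->19; deleted nodes 19; deleted edges (19,1,at); added nodes 22, 23; added edges (22,0,at); (23,2,at); result: nodes: 0:pl, 1:pl, 2:pl, 3:pl, 5:x1, 10:x2, 13:x3, 14:m, 17:m, 18:m, 20:m, 21:m, 22:m, 23:m edges: (1,10,pre); (2,13,pre); (3,5,pre); (5,0,post); (5,1,post); (10,0,post); (10,2,post); (13,0,post); (13,1,post); (14,0,at); (17,2,at); (18,0,at); (20,0,at); (21,1,at); (22,0,at); (23,2,at)
final:
nodes: 0:pl, 1:pl, 2:pl, 3:pl, 5:x1, 10:x2, 13:x3, 14:m, 17:m, 18:m, 20:m, 21:m, 22:m, 23:m
edges: (1,10,pre); (2,13,pre); (3,5,pre); (5,0,post); (5,1,post); (10,0,post); (10,2,post); (13,0,post); (13,1,post); (14,0,at); (17,2,at); (18,0,at); (20,0,at); (21,1,at); (22,0,at); (23,2,at)


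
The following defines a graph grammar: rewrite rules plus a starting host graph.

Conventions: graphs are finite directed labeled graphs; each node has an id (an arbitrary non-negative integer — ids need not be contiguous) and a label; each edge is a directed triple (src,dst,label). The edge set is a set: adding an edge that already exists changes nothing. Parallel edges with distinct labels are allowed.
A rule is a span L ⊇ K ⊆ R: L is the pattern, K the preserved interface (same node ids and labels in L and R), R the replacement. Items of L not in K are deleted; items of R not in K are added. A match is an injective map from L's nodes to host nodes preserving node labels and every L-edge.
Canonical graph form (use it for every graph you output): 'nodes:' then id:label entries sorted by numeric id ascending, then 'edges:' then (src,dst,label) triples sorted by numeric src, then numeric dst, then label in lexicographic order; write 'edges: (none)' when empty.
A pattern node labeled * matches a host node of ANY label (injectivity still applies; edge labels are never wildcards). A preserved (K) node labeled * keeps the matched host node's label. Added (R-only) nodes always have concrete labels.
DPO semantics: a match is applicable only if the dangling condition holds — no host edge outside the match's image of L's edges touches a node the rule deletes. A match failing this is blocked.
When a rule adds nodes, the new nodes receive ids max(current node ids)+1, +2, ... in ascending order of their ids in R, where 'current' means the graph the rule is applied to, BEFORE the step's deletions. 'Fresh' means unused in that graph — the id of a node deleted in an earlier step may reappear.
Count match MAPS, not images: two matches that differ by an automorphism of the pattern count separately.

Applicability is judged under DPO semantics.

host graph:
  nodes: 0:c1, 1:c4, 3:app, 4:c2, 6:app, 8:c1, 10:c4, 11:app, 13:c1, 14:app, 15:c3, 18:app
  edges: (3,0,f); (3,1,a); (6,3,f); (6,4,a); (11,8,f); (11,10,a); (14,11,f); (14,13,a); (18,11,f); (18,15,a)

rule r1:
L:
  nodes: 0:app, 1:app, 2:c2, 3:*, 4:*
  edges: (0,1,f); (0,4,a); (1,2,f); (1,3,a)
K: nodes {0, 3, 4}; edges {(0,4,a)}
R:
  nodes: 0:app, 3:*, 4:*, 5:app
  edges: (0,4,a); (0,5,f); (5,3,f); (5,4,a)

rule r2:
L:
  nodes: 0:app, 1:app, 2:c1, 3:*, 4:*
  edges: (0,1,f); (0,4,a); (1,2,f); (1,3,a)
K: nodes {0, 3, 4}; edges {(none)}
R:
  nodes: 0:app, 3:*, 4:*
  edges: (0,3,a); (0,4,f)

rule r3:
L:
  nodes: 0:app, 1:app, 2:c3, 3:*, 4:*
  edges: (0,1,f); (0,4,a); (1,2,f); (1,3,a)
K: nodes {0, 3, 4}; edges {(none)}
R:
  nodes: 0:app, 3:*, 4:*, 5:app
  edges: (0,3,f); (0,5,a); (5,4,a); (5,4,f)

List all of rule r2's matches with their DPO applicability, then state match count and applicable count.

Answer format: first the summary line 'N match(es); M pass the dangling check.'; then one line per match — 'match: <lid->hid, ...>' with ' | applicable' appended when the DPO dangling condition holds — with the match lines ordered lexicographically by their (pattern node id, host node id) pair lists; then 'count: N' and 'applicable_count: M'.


3 match(es); 1 pass the dangling check.
match: 0->6, 1->3, 2->0, 3->1, 4->4 | applicable
match: 0->14, 1->11, 2->8, 3->10, 4->13
match: 0->18, 1->11, 2->8, 3->10, 4->15
count: 3
applicable_count: 1


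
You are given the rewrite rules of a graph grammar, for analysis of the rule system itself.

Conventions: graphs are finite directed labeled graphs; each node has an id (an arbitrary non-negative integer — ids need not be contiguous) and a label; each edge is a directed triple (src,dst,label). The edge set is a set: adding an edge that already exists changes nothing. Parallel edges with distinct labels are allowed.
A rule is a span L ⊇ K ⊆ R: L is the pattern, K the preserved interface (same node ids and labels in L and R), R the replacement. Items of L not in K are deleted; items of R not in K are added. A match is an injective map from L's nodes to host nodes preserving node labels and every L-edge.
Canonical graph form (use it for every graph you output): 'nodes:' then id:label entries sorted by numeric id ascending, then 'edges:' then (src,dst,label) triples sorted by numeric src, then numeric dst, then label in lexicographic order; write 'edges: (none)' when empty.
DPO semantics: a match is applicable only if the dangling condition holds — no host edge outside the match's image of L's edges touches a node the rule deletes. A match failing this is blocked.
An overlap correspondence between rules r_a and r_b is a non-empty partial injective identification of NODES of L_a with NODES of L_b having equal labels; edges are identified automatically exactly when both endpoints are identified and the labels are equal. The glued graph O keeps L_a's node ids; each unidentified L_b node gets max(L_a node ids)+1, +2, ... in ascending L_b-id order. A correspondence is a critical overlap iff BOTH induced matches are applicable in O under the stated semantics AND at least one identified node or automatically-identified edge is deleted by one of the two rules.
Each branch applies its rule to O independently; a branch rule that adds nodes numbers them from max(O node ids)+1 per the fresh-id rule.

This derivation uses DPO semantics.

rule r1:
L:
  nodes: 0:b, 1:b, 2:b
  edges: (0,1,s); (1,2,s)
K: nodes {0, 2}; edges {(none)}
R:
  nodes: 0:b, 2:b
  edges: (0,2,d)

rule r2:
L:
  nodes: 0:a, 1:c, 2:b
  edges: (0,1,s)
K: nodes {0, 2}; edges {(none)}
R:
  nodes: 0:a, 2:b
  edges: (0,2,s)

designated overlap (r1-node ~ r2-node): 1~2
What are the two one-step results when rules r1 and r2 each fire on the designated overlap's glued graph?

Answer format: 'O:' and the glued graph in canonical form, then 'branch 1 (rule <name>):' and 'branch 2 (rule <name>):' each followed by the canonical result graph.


O:
nodes: 0:b, 1:b, 2:b, 3:a, 4:c
edges: (0,1,s); (1,2,s); (3,4,s)
branch 1 (rule r1):
nodes: 0:b, 2:b, 3:a, 4:c
edges: (0,2,d); (3,4,s)
branch 2 (rule r2):
nodes: 0:b, 1:b, 2:b, 3:a
edges: (0,1,s); (1,2,s); (3,1,s)
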